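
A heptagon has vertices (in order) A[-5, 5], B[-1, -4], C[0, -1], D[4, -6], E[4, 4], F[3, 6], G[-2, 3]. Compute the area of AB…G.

Apply the shoelace formula: 2A = Σ (x_i·y_{i+1} − x_{i+1}·y_i), indices taken mod 7.
Cross-terms: 25, 1, 4, 40, 12, 21, 5  ⇒  Σ = 108
Area = |Σ|/2 = 54.

54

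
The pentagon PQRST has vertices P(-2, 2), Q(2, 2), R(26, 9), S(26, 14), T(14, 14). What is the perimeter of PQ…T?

66

|PQ| = √((4)² + (0)²) = √16 = 4
|QR| = √((24)² + (7)²) = √625 = 25
|RS| = √((0)² + (5)²) = √25 = 5
|ST| = √((-12)² + (0)²) = √144 = 12
|TP| = √((-16)² + (-12)²) = √400 = 20
Perimeter = 4 + 25 + 5 + 12 + 20 = 66.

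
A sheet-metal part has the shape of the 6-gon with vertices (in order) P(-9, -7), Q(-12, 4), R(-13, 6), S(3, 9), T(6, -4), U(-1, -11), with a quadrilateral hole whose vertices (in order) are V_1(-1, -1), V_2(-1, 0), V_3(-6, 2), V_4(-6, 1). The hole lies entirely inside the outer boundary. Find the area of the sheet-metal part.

Outer boundary:
Σ = (-120) + (-20) + (-135) + (-66) + (-70) + (-92) = -503
Area = |Σ|/2 = 251.5.
Hole:
Cross-terms: -1, -2, 6, 7  ⇒  Σ = 10
Area = |Σ|/2 = 5.
Net area = 251.5 − 5 = 246.5.

246.5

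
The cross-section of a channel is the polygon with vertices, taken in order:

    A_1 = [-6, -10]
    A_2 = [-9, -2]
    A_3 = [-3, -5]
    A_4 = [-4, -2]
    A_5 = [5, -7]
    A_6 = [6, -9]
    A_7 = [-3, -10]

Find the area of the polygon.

67.5

Apply the surveyor's formula: 2A = Σ (x_i·y_{i+1} − x_{i+1}·y_i), indices taken mod 7.
A_1→A_2: (-6)(-2) − (-9)(-10) = -78
A_2→A_3: (-9)(-5) − (-3)(-2) = 39
A_3→A_4: (-3)(-2) − (-4)(-5) = -14
A_4→A_5: (-4)(-7) − (5)(-2) = 38
A_5→A_6: (5)(-9) − (6)(-7) = -3
A_6→A_7: (6)(-10) − (-3)(-9) = -87
A_7→A_1: (-3)(-10) − (-6)(-10) = -30
Σ = -135
Area = |Σ|/2 = 67.5.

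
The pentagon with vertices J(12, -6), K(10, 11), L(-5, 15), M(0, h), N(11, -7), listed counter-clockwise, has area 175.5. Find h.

4

The doubled signed area Σ (x_i y_{i+1} − x_{i+1} y_i) is linear in h.
With h=0 it equals 415; the coefficient of h is -16 (from the two edges through M).
So -16·h + 415 = 2·175.5 = 351 ⇒ h = 4.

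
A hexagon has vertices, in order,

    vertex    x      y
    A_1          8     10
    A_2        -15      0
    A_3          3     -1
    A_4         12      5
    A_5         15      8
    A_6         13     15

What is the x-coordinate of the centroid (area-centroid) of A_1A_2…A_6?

835/258

Apply the shoelace (surveyor's) formula. First the cross-terms c_i = x_i·y_{i+1} − x_{i+1}·y_i:
  150, 15, 27, 21, 121, 10  ⇒  2A = 344, A = 172.
Then Σ (x_i + x_{i+1})·c_i = 3340, so x̄ = 3340 / (6·172) = 835/258.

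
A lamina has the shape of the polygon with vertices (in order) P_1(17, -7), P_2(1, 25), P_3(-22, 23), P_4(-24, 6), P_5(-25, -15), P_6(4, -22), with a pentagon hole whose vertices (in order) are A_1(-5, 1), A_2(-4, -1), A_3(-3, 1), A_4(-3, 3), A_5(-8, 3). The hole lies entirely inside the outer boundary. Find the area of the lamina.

1436.5

Outer boundary:
Σ = (432) + (573) + (420) + (510) + (610) + (346) = 2891
Area = |Σ|/2 = 1445.5.
Hole:
Σ = (9) + (-7) + (-6) + (15) + (7) = 18
Area = |Σ|/2 = 9.
Net area = 1445.5 − 9 = 1436.5.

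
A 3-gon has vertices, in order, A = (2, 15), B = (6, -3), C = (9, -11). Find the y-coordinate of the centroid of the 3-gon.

1/3

Apply Gauss's area formula. First the cross-terms c_i = x_i·y_{i+1} − x_{i+1}·y_i:
  -96, -39, 157  ⇒  2A = 22, A = 11.
Then Σ (y_i + y_{i+1})·c_i = 22, so ȳ = 22 / (6·11) = 1/3.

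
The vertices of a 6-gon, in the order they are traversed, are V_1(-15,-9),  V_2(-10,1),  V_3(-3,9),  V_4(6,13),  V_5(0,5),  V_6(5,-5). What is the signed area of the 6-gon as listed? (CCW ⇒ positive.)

-200

Apply Gauss's area formula: 2A = Σ (x_i·y_{i+1} − x_{i+1}·y_i), indices taken mod 6.
Σ = (-105) + (-87) + (-93) + (30) + (-25) + (-120) = -400
Signed area = Σ/2 = -200 (negative ⇒ clockwise traversal).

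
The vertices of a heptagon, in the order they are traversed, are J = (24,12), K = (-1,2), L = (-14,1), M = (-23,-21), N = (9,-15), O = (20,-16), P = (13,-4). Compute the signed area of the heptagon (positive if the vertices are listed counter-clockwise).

Cross-terms: 60, 27, 317, 534, 156, 128, 252  ⇒  Σ = 1474
Signed area = Σ/2 = 737 (positive ⇒ counter-clockwise traversal).

737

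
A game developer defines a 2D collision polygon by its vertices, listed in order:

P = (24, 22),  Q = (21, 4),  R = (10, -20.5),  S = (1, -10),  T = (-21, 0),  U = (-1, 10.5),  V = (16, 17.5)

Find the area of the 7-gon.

800

Apply Gauss's area formula: 2A = Σ (x_i·y_{i+1} − x_{i+1}·y_i), indices taken mod 7.
Σ = (-366) + (-470.5) + (-79.5) + (-210) + (-220.5) + (-185.5) + (-68) = -1600
Area = |Σ|/2 = 800.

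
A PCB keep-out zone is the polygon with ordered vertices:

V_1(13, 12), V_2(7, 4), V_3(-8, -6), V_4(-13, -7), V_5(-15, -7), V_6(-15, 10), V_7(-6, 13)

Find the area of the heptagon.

354.5

Σ = (-32) + (-10) + (-22) + (-14) + (-255) + (-135) + (-241) = -709
Area = |Σ|/2 = 354.5.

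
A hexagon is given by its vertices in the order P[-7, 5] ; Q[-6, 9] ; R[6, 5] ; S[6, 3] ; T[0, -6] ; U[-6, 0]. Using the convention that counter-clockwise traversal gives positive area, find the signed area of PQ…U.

-115.5

Apply the shoelace (surveyor's) formula: 2A = Σ (x_i·y_{i+1} − x_{i+1}·y_i), indices taken mod 6.
Σ = (-33) + (-84) + (-12) + (-36) + (-36) + (-30) = -231
Signed area = Σ/2 = -115.5 (negative ⇒ clockwise traversal).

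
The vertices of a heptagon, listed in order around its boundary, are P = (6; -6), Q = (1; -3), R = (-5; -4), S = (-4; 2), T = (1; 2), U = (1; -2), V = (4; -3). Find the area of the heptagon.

Cross-terms: -12, -19, -26, -10, -4, 5, -6  ⇒  Σ = -72
Area = |Σ|/2 = 36.

36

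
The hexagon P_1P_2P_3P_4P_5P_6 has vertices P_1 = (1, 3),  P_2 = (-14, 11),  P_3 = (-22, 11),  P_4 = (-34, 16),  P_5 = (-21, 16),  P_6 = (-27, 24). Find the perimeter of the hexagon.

96

|P_1P_2| = √((-15)² + (8)²) = √289 = 17
|P_2P_3| = √((-8)² + (0)²) = √64 = 8
|P_3P_4| = √((-12)² + (5)²) = √169 = 13
|P_4P_5| = √((13)² + (0)²) = √169 = 13
|P_5P_6| = √((-6)² + (8)²) = √100 = 10
|P_6P_1| = √((28)² + (-21)²) = √1225 = 35
Perimeter = 17 + 8 + 13 + 13 + 10 + 35 = 96.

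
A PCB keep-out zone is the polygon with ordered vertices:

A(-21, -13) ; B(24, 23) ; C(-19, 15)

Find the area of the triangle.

Apply the shoelace (surveyor's) formula: 2A = Σ (x_i·y_{i+1} − x_{i+1}·y_i), indices taken mod 3.
Cross-terms: -171, 797, 562  ⇒  Σ = 1188
Area = |Σ|/2 = 594.

594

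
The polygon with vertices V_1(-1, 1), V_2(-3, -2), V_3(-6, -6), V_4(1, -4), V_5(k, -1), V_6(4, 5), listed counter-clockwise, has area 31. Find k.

1

The doubled signed area Σ (x_i y_{i+1} − x_{i+1} y_i) is linear in k.
With k=0 it equals 53; the coefficient of k is 9 (from the two edges through V_5).
So 9·k + 53 = 2·31 = 62 ⇒ k = 1.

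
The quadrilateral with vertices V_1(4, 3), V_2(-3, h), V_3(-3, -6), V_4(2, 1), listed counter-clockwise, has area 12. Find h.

The doubled signed area Σ (x_i y_{i+1} − x_{i+1} y_i) is linear in h.
With h=0 it equals 38; the coefficient of h is 7 (from the two edges through V_2).
So 7·h + 38 = 2·12 = 24 ⇒ h = -2.

-2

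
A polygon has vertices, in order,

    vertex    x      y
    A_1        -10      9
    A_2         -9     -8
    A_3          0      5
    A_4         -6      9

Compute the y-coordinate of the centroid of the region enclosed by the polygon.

Apply Gauss's area formula. First the cross-terms c_i = x_i·y_{i+1} − x_{i+1}·y_i:
  161, -45, 30, 36  ⇒  2A = 182, A = 91.
Then Σ (y_i + y_{i+1})·c_i = 1364, so ȳ = 1364 / (6·91) = 682/273.

682/273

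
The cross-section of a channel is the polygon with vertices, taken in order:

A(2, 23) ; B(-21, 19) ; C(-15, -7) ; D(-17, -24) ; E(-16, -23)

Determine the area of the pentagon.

439.5

Cross-terms: 521, 432, 241, 7, -322  ⇒  Σ = 879
Area = |Σ|/2 = 439.5.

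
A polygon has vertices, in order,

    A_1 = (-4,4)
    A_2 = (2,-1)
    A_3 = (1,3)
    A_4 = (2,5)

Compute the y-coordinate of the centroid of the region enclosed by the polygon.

41/15

Apply Gauss's area formula. First the cross-terms c_i = x_i·y_{i+1} − x_{i+1}·y_i:
  -4, 7, -1, 28  ⇒  2A = 30, A = 15.
Then Σ (y_i + y_{i+1})·c_i = 246, so ȳ = 246 / (6·15) = 41/15.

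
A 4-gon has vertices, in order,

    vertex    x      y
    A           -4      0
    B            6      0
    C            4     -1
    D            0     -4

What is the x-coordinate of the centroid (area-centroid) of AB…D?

Apply the shoelace formula. First the cross-terms c_i = x_i·y_{i+1} − x_{i+1}·y_i:
  0, -6, -16, -16  ⇒  2A = -38, A = -19.
Then Σ (x_i + x_{i+1})·c_i = -60, so x̄ = -60 / (6·(-19)) = 10/19.

10/19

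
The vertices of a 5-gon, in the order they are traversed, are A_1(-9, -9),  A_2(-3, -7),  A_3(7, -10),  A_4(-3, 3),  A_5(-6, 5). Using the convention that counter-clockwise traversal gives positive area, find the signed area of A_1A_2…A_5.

Apply the shoelace formula: 2A = Σ (x_i·y_{i+1} − x_{i+1}·y_i), indices taken mod 5.
A_1→A_2: (-9)(-7) − (-3)(-9) = 36
A_2→A_3: (-3)(-10) − (7)(-7) = 79
A_3→A_4: (7)(3) − (-3)(-10) = -9
A_4→A_5: (-3)(5) − (-6)(3) = 3
A_5→A_1: (-6)(-9) − (-9)(5) = 99
Σ = 208
Signed area = Σ/2 = 104 (positive ⇒ counter-clockwise traversal).

104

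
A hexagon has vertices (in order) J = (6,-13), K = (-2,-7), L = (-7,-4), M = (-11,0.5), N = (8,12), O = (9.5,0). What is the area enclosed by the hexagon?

Apply Gauss's area formula: 2A = Σ (x_i·y_{i+1} − x_{i+1}·y_i), indices taken mod 6.
Cross-terms: -68, -41, -47.5, -136, -114, -123.5  ⇒  Σ = -530
Area = |Σ|/2 = 265.

265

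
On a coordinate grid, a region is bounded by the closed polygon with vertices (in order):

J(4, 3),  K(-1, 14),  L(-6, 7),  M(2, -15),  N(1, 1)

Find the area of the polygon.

Σ = (59) + (77) + (76) + (17) + (-1) = 228
Area = |Σ|/2 = 114.

114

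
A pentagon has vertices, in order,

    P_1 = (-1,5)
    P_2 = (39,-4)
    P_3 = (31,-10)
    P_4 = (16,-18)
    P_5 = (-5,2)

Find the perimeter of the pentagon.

|P_1P_2| = √((40)² + (-9)²) = √1681 = 41
|P_2P_3| = √((-8)² + (-6)²) = √100 = 10
|P_3P_4| = √((-15)² + (-8)²) = √289 = 17
|P_4P_5| = √((-21)² + (20)²) = √841 = 29
|P_5P_1| = √((4)² + (3)²) = √25 = 5
Perimeter = 41 + 10 + 17 + 29 + 5 = 102.

102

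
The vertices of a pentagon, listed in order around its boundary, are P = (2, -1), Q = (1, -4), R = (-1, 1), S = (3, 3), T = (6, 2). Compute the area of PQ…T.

Apply the shoelace formula: 2A = Σ (x_i·y_{i+1} − x_{i+1}·y_i), indices taken mod 5.
P→Q: (2)(-4) − (1)(-1) = -7
Q→R: (1)(1) − (-1)(-4) = -3
R→S: (-1)(3) − (3)(1) = -6
S→T: (3)(2) − (6)(3) = -12
T→P: (6)(-1) − (2)(2) = -10
Σ = -38
Area = |Σ|/2 = 19.

19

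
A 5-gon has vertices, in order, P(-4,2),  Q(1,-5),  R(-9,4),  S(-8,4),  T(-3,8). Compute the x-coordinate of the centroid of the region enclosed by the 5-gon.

Apply Gauss's area formula. First the cross-terms c_i = x_i·y_{i+1} − x_{i+1}·y_i:
  18, -41, -4, -52, 26  ⇒  2A = -53, A = -26.5.
Then Σ (x_i + x_{i+1})·c_i = 732, so x̄ = 732 / (6·(-26.5)) = -244/53.

-244/53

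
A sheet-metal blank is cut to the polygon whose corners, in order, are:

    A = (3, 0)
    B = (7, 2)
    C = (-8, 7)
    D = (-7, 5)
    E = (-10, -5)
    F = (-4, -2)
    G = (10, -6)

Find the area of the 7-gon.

113.5

Apply Gauss's area formula: 2A = Σ (x_i·y_{i+1} − x_{i+1}·y_i), indices taken mod 7.
Σ = (6) + (65) + (9) + (85) + (0) + (44) + (18) = 227
Area = |Σ|/2 = 113.5.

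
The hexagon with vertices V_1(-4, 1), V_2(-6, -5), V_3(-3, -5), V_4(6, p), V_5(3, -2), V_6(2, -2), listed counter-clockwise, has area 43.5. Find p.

Write out the shoelace sum; only the two edges meeting at V_4 involve p:
2·Area = [((-3)·p − 6·(-5)) + (6·(-2) − 3·p)] + 33
       = -6·p + 51 = 87
⇒ p = -6.

-6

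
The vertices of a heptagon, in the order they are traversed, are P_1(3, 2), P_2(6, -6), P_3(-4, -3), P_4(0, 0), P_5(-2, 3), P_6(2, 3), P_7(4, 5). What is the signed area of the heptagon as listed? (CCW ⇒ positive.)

-46.5

Apply the surveyor's formula: 2A = Σ (x_i·y_{i+1} − x_{i+1}·y_i), indices taken mod 7.
Σ = (-30) + (-42) + (0) + (0) + (-12) + (-2) + (-7) = -93
Signed area = Σ/2 = -46.5 (negative ⇒ clockwise traversal).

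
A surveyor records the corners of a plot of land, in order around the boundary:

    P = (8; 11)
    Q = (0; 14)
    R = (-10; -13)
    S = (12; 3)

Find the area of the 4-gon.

Apply the shoelace formula: 2A = Σ (x_i·y_{i+1} − x_{i+1}·y_i), indices taken mod 4.
Cross-terms: 112, 140, 126, 108  ⇒  Σ = 486
Area = |Σ|/2 = 243.

243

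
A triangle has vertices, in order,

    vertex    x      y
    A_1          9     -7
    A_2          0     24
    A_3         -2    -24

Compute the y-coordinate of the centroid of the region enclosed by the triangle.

-7/3

Apply the shoelace (surveyor's) formula. First the cross-terms c_i = x_i·y_{i+1} − x_{i+1}·y_i:
  216, 48, 230  ⇒  2A = 494, A = 247.
Then Σ (y_i + y_{i+1})·c_i = -3458, so ȳ = -3458 / (6·247) = -7/3.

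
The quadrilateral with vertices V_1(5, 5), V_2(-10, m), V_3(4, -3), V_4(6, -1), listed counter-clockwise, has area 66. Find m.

3

The doubled signed area Σ (x_i y_{i+1} − x_{i+1} y_i) is linear in m.
With m=0 it equals 129; the coefficient of m is 1 (from the two edges through V_2).
So 1·m + 129 = 2·66 = 132 ⇒ m = 3.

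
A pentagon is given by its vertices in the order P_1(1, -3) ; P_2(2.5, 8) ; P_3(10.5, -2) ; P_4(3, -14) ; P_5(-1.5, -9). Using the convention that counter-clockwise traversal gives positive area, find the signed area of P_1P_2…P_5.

-124.5

Cross-terms: 15.5, -89, -141, -48, 13.5  ⇒  Σ = -249
Signed area = Σ/2 = -124.5 (negative ⇒ clockwise traversal).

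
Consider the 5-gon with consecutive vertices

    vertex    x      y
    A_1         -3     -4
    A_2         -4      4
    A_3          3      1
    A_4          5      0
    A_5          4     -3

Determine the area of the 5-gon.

44.5

Apply the surveyor's formula: 2A = Σ (x_i·y_{i+1} − x_{i+1}·y_i), indices taken mod 5.
Σ = (-28) + (-16) + (-5) + (-15) + (-25) = -89
Area = |Σ|/2 = 44.5.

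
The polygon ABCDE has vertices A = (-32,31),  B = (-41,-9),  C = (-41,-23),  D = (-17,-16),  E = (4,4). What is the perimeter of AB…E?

|AB| = √((-9)² + (-40)²) = √1681 = 41
|BC| = √((0)² + (-14)²) = √196 = 14
|CD| = √((24)² + (7)²) = √625 = 25
|DE| = √((21)² + (20)²) = √841 = 29
|EA| = √((-36)² + (27)²) = √2025 = 45
Perimeter = 41 + 14 + 25 + 29 + 45 = 154.

154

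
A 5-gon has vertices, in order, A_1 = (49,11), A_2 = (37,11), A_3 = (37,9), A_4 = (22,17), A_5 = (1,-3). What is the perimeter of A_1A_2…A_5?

110

|A_1A_2| = √((-12)² + (0)²) = √144 = 12
|A_2A_3| = √((0)² + (-2)²) = √4 = 2
|A_3A_4| = √((-15)² + (8)²) = √289 = 17
|A_4A_5| = √((-21)² + (-20)²) = √841 = 29
|A_5A_1| = √((48)² + (14)²) = √2500 = 50
Perimeter = 12 + 2 + 17 + 29 + 50 = 110.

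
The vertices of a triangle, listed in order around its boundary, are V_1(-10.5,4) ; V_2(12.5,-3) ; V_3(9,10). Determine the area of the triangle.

Cross-terms: -18.5, 152, 141  ⇒  Σ = 274.5
Area = |Σ|/2 = 137.25.

137.25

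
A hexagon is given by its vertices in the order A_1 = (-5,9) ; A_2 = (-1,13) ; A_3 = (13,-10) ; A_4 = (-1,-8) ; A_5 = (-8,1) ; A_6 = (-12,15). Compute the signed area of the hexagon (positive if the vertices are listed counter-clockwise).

Apply Gauss's area formula: 2A = Σ (x_i·y_{i+1} − x_{i+1}·y_i), indices taken mod 6.
Σ = (-56) + (-159) + (-114) + (-65) + (-108) + (-33) = -535
Signed area = Σ/2 = -267.5 (negative ⇒ clockwise traversal).

-267.5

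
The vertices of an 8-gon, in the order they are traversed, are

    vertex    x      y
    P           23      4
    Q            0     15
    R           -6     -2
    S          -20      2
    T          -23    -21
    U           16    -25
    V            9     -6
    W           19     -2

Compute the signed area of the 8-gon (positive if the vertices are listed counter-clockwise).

Apply the surveyor's formula: 2A = Σ (x_i·y_{i+1} − x_{i+1}·y_i), indices taken mod 8.
Σ = (345) + (90) + (-52) + (466) + (911) + (129) + (96) + (122) = 2107
Signed area = Σ/2 = 1053.5 (positive ⇒ counter-clockwise traversal).

1053.5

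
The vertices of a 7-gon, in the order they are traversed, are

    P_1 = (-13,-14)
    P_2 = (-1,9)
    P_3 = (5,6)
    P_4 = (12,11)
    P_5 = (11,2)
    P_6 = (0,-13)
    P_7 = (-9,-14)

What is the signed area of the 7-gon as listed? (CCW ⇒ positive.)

-306

Apply the shoelace formula: 2A = Σ (x_i·y_{i+1} − x_{i+1}·y_i), indices taken mod 7.
Cross-terms: -131, -51, -17, -97, -143, -117, -56  ⇒  Σ = -612
Signed area = Σ/2 = -306 (negative ⇒ clockwise traversal).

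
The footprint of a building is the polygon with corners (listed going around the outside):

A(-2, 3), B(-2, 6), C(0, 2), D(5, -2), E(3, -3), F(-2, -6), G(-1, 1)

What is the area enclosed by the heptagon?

31

Cross-terms: -6, -4, -10, -9, -24, -8, -1  ⇒  Σ = -62
Area = |Σ|/2 = 31.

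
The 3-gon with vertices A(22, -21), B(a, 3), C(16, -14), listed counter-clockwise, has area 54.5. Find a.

17

The doubled signed area Σ (x_i y_{i+1} − x_{i+1} y_i) is linear in a.
With a=0 it equals -10; the coefficient of a is 7 (from the two edges through B).
So 7·a + -10 = 2·54.5 = 109 ⇒ a = 17.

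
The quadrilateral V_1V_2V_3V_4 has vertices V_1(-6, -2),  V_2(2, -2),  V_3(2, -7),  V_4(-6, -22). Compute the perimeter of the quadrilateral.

50

|V_1V_2| = √((8)² + (0)²) = √64 = 8
|V_2V_3| = √((0)² + (-5)²) = √25 = 5
|V_3V_4| = √((-8)² + (-15)²) = √289 = 17
|V_4V_1| = √((0)² + (20)²) = √400 = 20
Perimeter = 8 + 5 + 17 + 20 = 50.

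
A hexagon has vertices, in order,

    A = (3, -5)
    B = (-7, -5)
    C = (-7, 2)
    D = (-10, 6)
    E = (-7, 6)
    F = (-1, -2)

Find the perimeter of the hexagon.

|AB| = √((-10)² + (0)²) = √100 = 10
|BC| = √((0)² + (7)²) = √49 = 7
|CD| = √((-3)² + (4)²) = √25 = 5
|DE| = √((3)² + (0)²) = √9 = 3
|EF| = √((6)² + (-8)²) = √100 = 10
|FA| = √((4)² + (-3)²) = √25 = 5
Perimeter = 10 + 7 + 5 + 3 + 10 + 5 = 40.

40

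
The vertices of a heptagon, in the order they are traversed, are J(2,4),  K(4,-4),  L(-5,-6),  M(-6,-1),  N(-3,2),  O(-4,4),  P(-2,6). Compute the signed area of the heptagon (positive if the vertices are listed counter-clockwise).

Σ = (-24) + (-44) + (-31) + (-15) + (-4) + (-16) + (-20) = -154
Signed area = Σ/2 = -77 (negative ⇒ clockwise traversal).

-77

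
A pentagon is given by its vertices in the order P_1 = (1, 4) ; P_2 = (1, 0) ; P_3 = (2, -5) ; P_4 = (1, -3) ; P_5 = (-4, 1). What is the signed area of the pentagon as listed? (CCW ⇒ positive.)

Σ = (-4) + (-5) + (-1) + (-11) + (-17) = -38
Signed area = Σ/2 = -19 (negative ⇒ clockwise traversal).

-19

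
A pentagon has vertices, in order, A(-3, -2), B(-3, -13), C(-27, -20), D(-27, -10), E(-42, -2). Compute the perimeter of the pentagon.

|AB| = √((0)² + (-11)²) = √121 = 11
|BC| = √((-24)² + (-7)²) = √625 = 25
|CD| = √((0)² + (10)²) = √100 = 10
|DE| = √((-15)² + (8)²) = √289 = 17
|EA| = √((39)² + (0)²) = √1521 = 39
Perimeter = 11 + 25 + 10 + 17 + 39 = 102.

102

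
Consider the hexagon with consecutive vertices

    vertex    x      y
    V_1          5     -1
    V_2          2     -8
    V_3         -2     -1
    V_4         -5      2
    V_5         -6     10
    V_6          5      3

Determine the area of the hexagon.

95.5

Apply the shoelace (surveyor's) formula: 2A = Σ (x_i·y_{i+1} − x_{i+1}·y_i), indices taken mod 6.
Σ = (-38) + (-18) + (-9) + (-38) + (-68) + (-20) = -191
Area = |Σ|/2 = 95.5.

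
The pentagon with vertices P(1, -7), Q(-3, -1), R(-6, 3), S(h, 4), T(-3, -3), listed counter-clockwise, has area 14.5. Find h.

-9

The doubled signed area Σ (x_i y_{i+1} − x_{i+1} y_i) is linear in h.
With h=0 it equals -25; the coefficient of h is -6 (from the two edges through S).
So -6·h + -25 = 2·14.5 = 29 ⇒ h = -9.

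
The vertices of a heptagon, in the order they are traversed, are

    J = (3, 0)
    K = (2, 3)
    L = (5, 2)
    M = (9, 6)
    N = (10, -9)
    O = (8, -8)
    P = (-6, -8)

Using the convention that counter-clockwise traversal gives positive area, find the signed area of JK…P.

-113.5

Σ = (9) + (-11) + (12) + (-141) + (-8) + (-112) + (24) = -227
Signed area = Σ/2 = -113.5 (negative ⇒ clockwise traversal).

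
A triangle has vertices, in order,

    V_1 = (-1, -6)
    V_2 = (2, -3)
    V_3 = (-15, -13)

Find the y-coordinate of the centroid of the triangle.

-22/3

Apply Gauss's area formula. First the cross-terms c_i = x_i·y_{i+1} − x_{i+1}·y_i:
  15, -71, 77  ⇒  2A = 21, A = 10.5.
Then Σ (y_i + y_{i+1})·c_i = -462, so ȳ = -462 / (6·10.5) = -22/3.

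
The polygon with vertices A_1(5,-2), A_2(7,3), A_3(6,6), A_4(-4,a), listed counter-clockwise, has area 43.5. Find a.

The doubled signed area Σ (x_i y_{i+1} − x_{i+1} y_i) is linear in a.
With a=0 it equals 85; the coefficient of a is 1 (from the two edges through A_4).
So 1·a + 85 = 2·43.5 = 87 ⇒ a = 2.

2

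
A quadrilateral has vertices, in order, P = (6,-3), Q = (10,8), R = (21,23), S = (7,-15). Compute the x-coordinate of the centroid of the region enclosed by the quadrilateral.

Apply Gauss's area formula. First the cross-terms c_i = x_i·y_{i+1} − x_{i+1}·y_i:
  78, 62, -476, 69  ⇒  2A = -267, A = -133.5.
Then Σ (x_i + x_{i+1})·c_i = -9261, so x̄ = -9261 / (6·(-133.5)) = 1029/89.

1029/89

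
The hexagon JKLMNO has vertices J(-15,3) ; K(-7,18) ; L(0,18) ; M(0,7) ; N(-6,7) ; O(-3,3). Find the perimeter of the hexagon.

|JK| = √((8)² + (15)²) = √289 = 17
|KL| = √((7)² + (0)²) = √49 = 7
|LM| = √((0)² + (-11)²) = √121 = 11
|MN| = √((-6)² + (0)²) = √36 = 6
|NO| = √((3)² + (-4)²) = √25 = 5
|OJ| = √((-12)² + (0)²) = √144 = 12
Perimeter = 17 + 7 + 11 + 6 + 5 + 12 = 58.

58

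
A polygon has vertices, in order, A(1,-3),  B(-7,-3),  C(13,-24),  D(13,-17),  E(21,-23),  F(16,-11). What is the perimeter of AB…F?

84

|AB| = √((-8)² + (0)²) = √64 = 8
|BC| = √((20)² + (-21)²) = √841 = 29
|CD| = √((0)² + (7)²) = √49 = 7
|DE| = √((8)² + (-6)²) = √100 = 10
|EF| = √((-5)² + (12)²) = √169 = 13
|FA| = √((-15)² + (8)²) = √289 = 17
Perimeter = 8 + 29 + 7 + 10 + 13 + 17 = 84.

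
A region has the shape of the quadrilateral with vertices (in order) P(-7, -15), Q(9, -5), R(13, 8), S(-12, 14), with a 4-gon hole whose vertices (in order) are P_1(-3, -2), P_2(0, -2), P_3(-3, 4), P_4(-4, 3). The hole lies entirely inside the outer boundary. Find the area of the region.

419.5

Outer boundary:
Σ = (170) + (137) + (278) + (278) = 863
Area = |Σ|/2 = 431.5.
Hole:
Σ = (6) + (-6) + (7) + (17) = 24
Area = |Σ|/2 = 12.
Net area = 431.5 − 12 = 419.5.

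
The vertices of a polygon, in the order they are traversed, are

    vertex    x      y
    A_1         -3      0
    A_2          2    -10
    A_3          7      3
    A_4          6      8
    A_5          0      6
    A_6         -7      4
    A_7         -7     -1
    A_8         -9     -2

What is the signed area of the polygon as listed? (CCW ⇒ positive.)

128

Apply the shoelace (surveyor's) formula: 2A = Σ (x_i·y_{i+1} − x_{i+1}·y_i), indices taken mod 8.
Σ = (30) + (76) + (38) + (36) + (42) + (35) + (5) + (-6) = 256
Signed area = Σ/2 = 128 (positive ⇒ counter-clockwise traversal).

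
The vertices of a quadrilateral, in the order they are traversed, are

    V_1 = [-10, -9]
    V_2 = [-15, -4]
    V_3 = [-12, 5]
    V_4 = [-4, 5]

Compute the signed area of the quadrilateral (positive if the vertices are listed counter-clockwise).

-86

Apply the surveyor's formula: 2A = Σ (x_i·y_{i+1} − x_{i+1}·y_i), indices taken mod 4.
Σ = (-95) + (-123) + (-40) + (86) = -172
Signed area = Σ/2 = -86 (negative ⇒ clockwise traversal).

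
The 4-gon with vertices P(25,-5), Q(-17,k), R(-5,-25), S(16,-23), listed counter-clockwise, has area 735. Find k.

4

Write out the shoelace sum; only the two edges meeting at Q involve k:
2·Area = [(25·k − (-17)·(-5)) + ((-17)·(-25) − (-5)·k)] + 1010
       = 30·k + 1350 = 1470
⇒ k = 4.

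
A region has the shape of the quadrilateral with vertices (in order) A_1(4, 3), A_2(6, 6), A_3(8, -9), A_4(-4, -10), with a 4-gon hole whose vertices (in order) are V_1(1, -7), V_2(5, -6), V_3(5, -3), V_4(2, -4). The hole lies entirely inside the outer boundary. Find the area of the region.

Outer boundary:
A_1→A_2: (4)(6) − (6)(3) = 6
A_2→A_3: (6)(-9) − (8)(6) = -102
A_3→A_4: (8)(-10) − (-4)(-9) = -116
A_4→A_1: (-4)(3) − (4)(-10) = 28
Σ = -184
Area = |Σ|/2 = 92.
Hole:
Σ = (29) + (15) + (-14) + (-10) = 20
Area = |Σ|/2 = 10.
Net area = 92 − 10 = 82.

82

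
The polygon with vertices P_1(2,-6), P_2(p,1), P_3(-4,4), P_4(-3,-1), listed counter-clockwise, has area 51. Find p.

The doubled signed area Σ (x_i y_{i+1} − x_{i+1} y_i) is linear in p.
With p=0 it equals 42; the coefficient of p is 10 (from the two edges through P_2).
So 10·p + 42 = 2·51 = 102 ⇒ p = 6.

6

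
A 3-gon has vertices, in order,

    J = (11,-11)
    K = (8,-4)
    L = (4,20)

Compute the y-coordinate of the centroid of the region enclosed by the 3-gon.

Apply Gauss's area formula. First the cross-terms c_i = x_i·y_{i+1} − x_{i+1}·y_i:
  44, 176, -264  ⇒  2A = -44, A = -22.
Then Σ (y_i + y_{i+1})·c_i = -220, so ȳ = -220 / (6·(-22)) = 5/3.

5/3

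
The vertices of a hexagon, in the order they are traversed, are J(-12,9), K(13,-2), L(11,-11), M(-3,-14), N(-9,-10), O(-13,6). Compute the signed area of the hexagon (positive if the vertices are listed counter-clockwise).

Apply Gauss's area formula: 2A = Σ (x_i·y_{i+1} − x_{i+1}·y_i), indices taken mod 6.
Σ = (-93) + (-121) + (-187) + (-96) + (-184) + (-45) = -726
Signed area = Σ/2 = -363 (negative ⇒ clockwise traversal).

-363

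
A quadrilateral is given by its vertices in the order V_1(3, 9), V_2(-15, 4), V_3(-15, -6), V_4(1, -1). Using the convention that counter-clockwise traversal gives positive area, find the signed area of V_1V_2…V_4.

165

V_1→V_2: (3)(4) − (-15)(9) = 147
V_2→V_3: (-15)(-6) − (-15)(4) = 150
V_3→V_4: (-15)(-1) − (1)(-6) = 21
V_4→V_1: (1)(9) − (3)(-1) = 12
Σ = 330
Signed area = Σ/2 = 165 (positive ⇒ counter-clockwise traversal).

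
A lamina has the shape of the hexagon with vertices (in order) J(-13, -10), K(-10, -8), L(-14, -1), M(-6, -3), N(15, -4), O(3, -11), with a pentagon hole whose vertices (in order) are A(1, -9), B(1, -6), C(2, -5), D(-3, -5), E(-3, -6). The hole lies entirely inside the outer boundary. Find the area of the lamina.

149

Outer boundary:
Apply the shoelace (surveyor's) formula: 2A = Σ (x_i·y_{i+1} − x_{i+1}·y_i), indices taken mod 6.
Σ = (4) + (-102) + (36) + (69) + (-153) + (-173) = -319
Area = |Σ|/2 = 159.5.
Hole:
Σ = (3) + (7) + (-25) + (3) + (33) = 21
Area = |Σ|/2 = 10.5.
Net area = 159.5 − 10.5 = 149.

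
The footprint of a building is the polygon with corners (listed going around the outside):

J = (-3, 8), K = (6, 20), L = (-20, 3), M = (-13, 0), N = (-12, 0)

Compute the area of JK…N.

126.5

Apply the shoelace (surveyor's) formula: 2A = Σ (x_i·y_{i+1} − x_{i+1}·y_i), indices taken mod 5.
Cross-terms: -108, 418, 39, 0, -96  ⇒  Σ = 253
Area = |Σ|/2 = 126.5.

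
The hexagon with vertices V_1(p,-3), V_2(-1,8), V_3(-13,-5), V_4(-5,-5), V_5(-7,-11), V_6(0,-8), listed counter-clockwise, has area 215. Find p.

The doubled signed area Σ (x_i y_{i+1} − x_{i+1} y_i) is linear in p.
With p=0 it equals 222; the coefficient of p is 16 (from the two edges through V_1).
So 16·p + 222 = 2·215 = 430 ⇒ p = 13.

13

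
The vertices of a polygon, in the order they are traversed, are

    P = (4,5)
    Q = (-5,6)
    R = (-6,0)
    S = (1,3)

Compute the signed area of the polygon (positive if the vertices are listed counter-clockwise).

Apply the surveyor's formula: 2A = Σ (x_i·y_{i+1} − x_{i+1}·y_i), indices taken mod 4.
Cross-terms: 49, 36, -18, -7  ⇒  Σ = 60
Signed area = Σ/2 = 30 (positive ⇒ counter-clockwise traversal).

30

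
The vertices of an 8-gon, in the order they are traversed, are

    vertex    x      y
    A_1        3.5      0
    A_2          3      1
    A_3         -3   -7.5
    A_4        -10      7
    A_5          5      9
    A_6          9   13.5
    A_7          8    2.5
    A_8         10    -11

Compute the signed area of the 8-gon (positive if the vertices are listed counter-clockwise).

Apply the shoelace formula: 2A = Σ (x_i·y_{i+1} − x_{i+1}·y_i), indices taken mod 8.
Σ = (3.5) + (-19.5) + (-96) + (-125) + (-13.5) + (-85.5) + (-113) + (38.5) = -410.5
Signed area = Σ/2 = -205.25 (negative ⇒ clockwise traversal).

-205.25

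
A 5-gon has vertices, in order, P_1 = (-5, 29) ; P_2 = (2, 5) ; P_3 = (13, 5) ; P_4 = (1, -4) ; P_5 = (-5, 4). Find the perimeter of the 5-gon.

86

|P_1P_2| = √((7)² + (-24)²) = √625 = 25
|P_2P_3| = √((11)² + (0)²) = √121 = 11
|P_3P_4| = √((-12)² + (-9)²) = √225 = 15
|P_4P_5| = √((-6)² + (8)²) = √100 = 10
|P_5P_1| = √((0)² + (25)²) = √625 = 25
Perimeter = 25 + 11 + 15 + 10 + 25 = 86.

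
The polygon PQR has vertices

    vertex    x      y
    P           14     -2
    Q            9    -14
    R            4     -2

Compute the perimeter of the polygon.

|PQ| = √((-5)² + (-12)²) = √169 = 13
|QR| = √((-5)² + (12)²) = √169 = 13
|RP| = √((10)² + (0)²) = √100 = 10
Perimeter = 13 + 13 + 10 = 36.

36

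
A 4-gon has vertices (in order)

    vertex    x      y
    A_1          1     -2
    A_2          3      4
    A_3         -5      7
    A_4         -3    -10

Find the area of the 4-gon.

Apply the surveyor's formula: 2A = Σ (x_i·y_{i+1} − x_{i+1}·y_i), indices taken mod 4.
A_1→A_2: (1)(4) − (3)(-2) = 10
A_2→A_3: (3)(7) − (-5)(4) = 41
A_3→A_4: (-5)(-10) − (-3)(7) = 71
A_4→A_1: (-3)(-2) − (1)(-10) = 16
Σ = 138
Area = |Σ|/2 = 69.

69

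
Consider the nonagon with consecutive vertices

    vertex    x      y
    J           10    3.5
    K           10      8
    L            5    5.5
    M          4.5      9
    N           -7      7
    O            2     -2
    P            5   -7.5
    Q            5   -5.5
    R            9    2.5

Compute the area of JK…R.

124.125

J→K: (10)(8) − (10)(3.5) = 45
K→L: (10)(5.5) − (5)(8) = 15
L→M: (5)(9) − (4.5)(5.5) = 20.25
M→N: (4.5)(7) − (-7)(9) = 94.5
N→O: (-7)(-2) − (2)(7) = 0
O→P: (2)(-7.5) − (5)(-2) = -5
P→Q: (5)(-5.5) − (5)(-7.5) = 10
Q→R: (5)(2.5) − (9)(-5.5) = 62
R→J: (9)(3.5) − (10)(2.5) = 6.5
Σ = 248.25
Area = |Σ|/2 = 124.125.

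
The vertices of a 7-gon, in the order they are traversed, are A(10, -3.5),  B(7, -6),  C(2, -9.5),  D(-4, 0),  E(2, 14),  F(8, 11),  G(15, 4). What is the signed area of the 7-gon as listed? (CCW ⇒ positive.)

-249.75

Σ = (-35.5) + (-54.5) + (-38) + (-56) + (-90) + (-133) + (-92.5) = -499.5
Signed area = Σ/2 = -249.75 (negative ⇒ clockwise traversal).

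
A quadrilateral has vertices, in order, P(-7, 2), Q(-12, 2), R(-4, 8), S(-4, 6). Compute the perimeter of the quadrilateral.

|PQ| = √((-5)² + (0)²) = √25 = 5
|QR| = √((8)² + (6)²) = √100 = 10
|RS| = √((0)² + (-2)²) = √4 = 2
|SP| = √((-3)² + (-4)²) = √25 = 5
Perimeter = 5 + 10 + 2 + 5 = 22.

22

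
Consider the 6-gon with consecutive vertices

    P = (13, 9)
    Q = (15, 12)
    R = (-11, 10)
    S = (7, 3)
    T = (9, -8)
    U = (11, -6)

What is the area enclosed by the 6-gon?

Cross-terms: 21, 282, -103, -83, 34, 177  ⇒  Σ = 328
Area = |Σ|/2 = 164.

164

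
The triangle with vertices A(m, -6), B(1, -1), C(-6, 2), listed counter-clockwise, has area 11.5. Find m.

5

The doubled signed area Σ (x_i y_{i+1} − x_{i+1} y_i) is linear in m.
With m=0 it equals 38; the coefficient of m is -3 (from the two edges through A).
So -3·m + 38 = 2·11.5 = 23 ⇒ m = 5.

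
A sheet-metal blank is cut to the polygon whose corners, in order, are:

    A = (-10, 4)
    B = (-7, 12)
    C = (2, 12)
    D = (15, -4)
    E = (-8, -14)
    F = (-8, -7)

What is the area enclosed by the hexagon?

394

Apply the shoelace (surveyor's) formula: 2A = Σ (x_i·y_{i+1} − x_{i+1}·y_i), indices taken mod 6.
Σ = (-92) + (-108) + (-188) + (-242) + (-56) + (-102) = -788
Area = |Σ|/2 = 394.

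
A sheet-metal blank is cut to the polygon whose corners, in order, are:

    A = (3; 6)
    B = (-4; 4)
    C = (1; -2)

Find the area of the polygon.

26

Apply the surveyor's formula: 2A = Σ (x_i·y_{i+1} − x_{i+1}·y_i), indices taken mod 3.
Σ = (36) + (4) + (12) = 52
Area = |Σ|/2 = 26.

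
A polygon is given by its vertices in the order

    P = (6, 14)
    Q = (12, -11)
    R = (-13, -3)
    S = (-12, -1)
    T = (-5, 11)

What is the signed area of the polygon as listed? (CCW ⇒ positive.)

-354.5

Cross-terms: -234, -179, -23, -137, -136  ⇒  Σ = -709
Signed area = Σ/2 = -354.5 (negative ⇒ clockwise traversal).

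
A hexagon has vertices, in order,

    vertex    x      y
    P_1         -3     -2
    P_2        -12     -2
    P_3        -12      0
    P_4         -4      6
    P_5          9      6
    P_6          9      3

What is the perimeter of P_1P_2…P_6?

50

|P_1P_2| = √((-9)² + (0)²) = √81 = 9
|P_2P_3| = √((0)² + (2)²) = √4 = 2
|P_3P_4| = √((8)² + (6)²) = √100 = 10
|P_4P_5| = √((13)² + (0)²) = √169 = 13
|P_5P_6| = √((0)² + (-3)²) = √9 = 3
|P_6P_1| = √((-12)² + (-5)²) = √169 = 13
Perimeter = 9 + 2 + 10 + 13 + 3 + 13 = 50.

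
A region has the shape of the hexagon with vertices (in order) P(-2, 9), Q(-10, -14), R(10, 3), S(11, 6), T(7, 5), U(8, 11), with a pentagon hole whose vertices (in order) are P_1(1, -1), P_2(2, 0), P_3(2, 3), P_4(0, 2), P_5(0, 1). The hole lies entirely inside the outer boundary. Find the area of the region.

194

Outer boundary:
Apply the shoelace formula: 2A = Σ (x_i·y_{i+1} − x_{i+1}·y_i), indices taken mod 6.
P→Q: (-2)(-14) − (-10)(9) = 118
Q→R: (-10)(3) − (10)(-14) = 110
R→S: (10)(6) − (11)(3) = 27
S→T: (11)(5) − (7)(6) = 13
T→U: (7)(11) − (8)(5) = 37
U→P: (8)(9) − (-2)(11) = 94
Σ = 399
Area = |Σ|/2 = 199.5.
Hole:
Σ = (2) + (6) + (4) + (0) + (-1) = 11
Area = |Σ|/2 = 5.5.
Net area = 199.5 − 5.5 = 194.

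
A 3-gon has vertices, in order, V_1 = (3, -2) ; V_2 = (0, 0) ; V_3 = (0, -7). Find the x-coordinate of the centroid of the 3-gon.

1

Apply the shoelace formula. First the cross-terms c_i = x_i·y_{i+1} − x_{i+1}·y_i:
  0, 0, 21  ⇒  2A = 21, A = 10.5.
Then Σ (x_i + x_{i+1})·c_i = 63, so x̄ = 63 / (6·10.5) = 1.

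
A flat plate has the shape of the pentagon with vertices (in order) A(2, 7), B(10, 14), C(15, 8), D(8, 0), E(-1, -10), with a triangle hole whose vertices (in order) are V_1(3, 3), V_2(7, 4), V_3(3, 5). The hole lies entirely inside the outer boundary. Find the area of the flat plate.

147.5

Outer boundary:
Apply the surveyor's formula: 2A = Σ (x_i·y_{i+1} − x_{i+1}·y_i), indices taken mod 5.
Σ = (-42) + (-130) + (-64) + (-80) + (13) = -303
Area = |Σ|/2 = 151.5.
Hole:
Apply the shoelace (surveyor's) formula: 2A = Σ (x_i·y_{i+1} − x_{i+1}·y_i), indices taken mod 3.
Σ = (-9) + (23) + (-6) = 8
Area = |Σ|/2 = 4.
Net area = 151.5 − 4 = 147.5.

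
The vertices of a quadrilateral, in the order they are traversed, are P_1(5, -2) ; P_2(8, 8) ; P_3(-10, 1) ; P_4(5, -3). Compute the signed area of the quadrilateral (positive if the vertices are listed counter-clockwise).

87

Cross-terms: 56, 88, 25, 5  ⇒  Σ = 174
Signed area = Σ/2 = 87 (positive ⇒ counter-clockwise traversal).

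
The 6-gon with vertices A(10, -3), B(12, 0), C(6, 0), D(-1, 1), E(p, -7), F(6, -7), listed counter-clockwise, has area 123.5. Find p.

Write out the shoelace sum; only the two edges meeting at E involve p:
2·Area = [((-1)·(-7) − p·1) + (p·(-7) − 6·(-7))] + 94
       = -8·p + 143 = 247
⇒ p = -13.

-13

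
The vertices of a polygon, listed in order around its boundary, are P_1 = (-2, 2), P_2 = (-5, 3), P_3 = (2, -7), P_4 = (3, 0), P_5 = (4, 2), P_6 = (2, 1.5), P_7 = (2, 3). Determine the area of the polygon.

37.5

P_1→P_2: (-2)(3) − (-5)(2) = 4
P_2→P_3: (-5)(-7) − (2)(3) = 29
P_3→P_4: (2)(0) − (3)(-7) = 21
P_4→P_5: (3)(2) − (4)(0) = 6
P_5→P_6: (4)(1.5) − (2)(2) = 2
P_6→P_7: (2)(3) − (2)(1.5) = 3
P_7→P_1: (2)(2) − (-2)(3) = 10
Σ = 75
Area = |Σ|/2 = 37.5.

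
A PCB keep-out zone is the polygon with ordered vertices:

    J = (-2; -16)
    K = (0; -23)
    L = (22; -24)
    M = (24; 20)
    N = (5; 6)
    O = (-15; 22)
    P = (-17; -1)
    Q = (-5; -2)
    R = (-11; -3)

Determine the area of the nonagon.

Σ = (46) + (506) + (1016) + (44) + (200) + (389) + (29) + (-7) + (170) = 2393
Area = |Σ|/2 = 1196.5.

1196.5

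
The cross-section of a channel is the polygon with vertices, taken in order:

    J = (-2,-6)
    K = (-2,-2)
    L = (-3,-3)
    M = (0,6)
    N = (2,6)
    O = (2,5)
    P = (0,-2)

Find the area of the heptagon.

24

Cross-terms: -8, 0, -18, -12, -2, -4, -4  ⇒  Σ = -48
Area = |Σ|/2 = 24.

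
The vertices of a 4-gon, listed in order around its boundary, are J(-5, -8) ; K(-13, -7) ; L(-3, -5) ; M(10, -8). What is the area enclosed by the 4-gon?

35.5

Apply the surveyor's formula: 2A = Σ (x_i·y_{i+1} − x_{i+1}·y_i), indices taken mod 4.
Cross-terms: -69, 44, 74, -120  ⇒  Σ = -71
Area = |Σ|/2 = 35.5.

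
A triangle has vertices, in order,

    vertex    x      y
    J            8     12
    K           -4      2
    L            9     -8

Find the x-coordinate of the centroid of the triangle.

13/3

Apply the surveyor's formula. First the cross-terms c_i = x_i·y_{i+1} − x_{i+1}·y_i:
  64, 14, 172  ⇒  2A = 250, A = 125.
Then Σ (x_i + x_{i+1})·c_i = 3250, so x̄ = 3250 / (6·125) = 13/3.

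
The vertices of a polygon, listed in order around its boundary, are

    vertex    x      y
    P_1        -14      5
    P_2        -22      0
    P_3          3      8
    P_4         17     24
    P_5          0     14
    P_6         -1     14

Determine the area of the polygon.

Apply the shoelace (surveyor's) formula: 2A = Σ (x_i·y_{i+1} − x_{i+1}·y_i), indices taken mod 6.
Cross-terms: 110, -176, -64, 238, 14, 191  ⇒  Σ = 313
Area = |Σ|/2 = 156.5.

156.5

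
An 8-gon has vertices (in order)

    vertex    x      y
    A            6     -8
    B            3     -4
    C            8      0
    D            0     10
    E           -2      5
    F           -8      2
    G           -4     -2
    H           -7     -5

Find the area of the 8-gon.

Apply the shoelace formula: 2A = Σ (x_i·y_{i+1} − x_{i+1}·y_i), indices taken mod 8.
Σ = (0) + (32) + (80) + (20) + (36) + (24) + (6) + (86) = 284
Area = |Σ|/2 = 142.

142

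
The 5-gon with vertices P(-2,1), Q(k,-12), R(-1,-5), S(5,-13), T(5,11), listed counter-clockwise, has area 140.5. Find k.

Write out the shoelace sum; only the two edges meeting at Q involve k:
2·Area = [((-2)·(-12) − k·1) + (k·(-5) − (-1)·(-12))] + 185
       = -6·k + 197 = 281
⇒ k = -14.

-14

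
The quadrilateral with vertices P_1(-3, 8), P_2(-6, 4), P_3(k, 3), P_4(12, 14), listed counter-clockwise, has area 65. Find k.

1

The doubled signed area Σ (x_i y_{i+1} − x_{i+1} y_i) is linear in k.
With k=0 it equals 120; the coefficient of k is 10 (from the two edges through P_3).
So 10·k + 120 = 2·65 = 130 ⇒ k = 1.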